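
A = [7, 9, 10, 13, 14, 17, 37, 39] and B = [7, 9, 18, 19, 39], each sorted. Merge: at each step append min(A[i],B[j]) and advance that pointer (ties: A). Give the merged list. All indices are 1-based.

[7, 7, 9, 9, 10, 13, 14, 17, 18, 19, 37, 39, 39]

[i=1,j=1] A[i]=7<=B[j]=7 take 7 → i++
[i=2,j=1] A[i]=9>B[j]=7 take 7 → j++
[i=2,j=2] A[i]=9<=B[j]=9 take 9 → i++
[i=3,j=2] A[i]=10>B[j]=9 take 9 → j++
[i=3,j=3] A[i]=10<=B[j]=18 take 10 → i++
[i=4,j=3] A[i]=13<=B[j]=18 take 13 → i++
[i=5,j=3] A[i]=14<=B[j]=18 take 14 → i++
[i=6,j=3] A[i]=17<=B[j]=18 take 17 → i++
[i=7,j=3] A[i]=37>B[j]=18 take 18 → j++
[i=7,j=4] A[i]=37>B[j]=19 take 19 → j++
[i=7,j=5] A[i]=37<=B[j]=39 take 37 → i++
[i=8,j=5] A[i]=39<=B[j]=39 take 39 → i++
[i=9,j=5] A done, take B[j]=39 → j++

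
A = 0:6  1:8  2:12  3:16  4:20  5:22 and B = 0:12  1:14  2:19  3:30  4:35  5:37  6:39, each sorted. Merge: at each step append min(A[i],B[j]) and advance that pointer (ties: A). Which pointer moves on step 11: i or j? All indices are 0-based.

[i=0,j=0] A[i]=6<=B[j]=12 take 6 → i++
[i=1,j=0] A[i]=8<=B[j]=12 take 8 → i++
[i=2,j=0] A[i]=12<=B[j]=12 take 12 → i++
[i=3,j=0] A[i]=16>B[j]=12 take 12 → j++
[i=3,j=1] A[i]=16>B[j]=14 take 14 → j++
[i=3,j=2] A[i]=16<=B[j]=19 take 16 → i++
[i=4,j=2] A[i]=20>B[j]=19 take 19 → j++
[i=4,j=3] A[i]=20<=B[j]=30 take 20 → i++
[i=5,j=3] A[i]=22<=B[j]=30 take 22 → i++
[i=6,j=3] A done, take B[j]=30 → j++
[i=6,j=4] A done, take B[j]=35 → j++

j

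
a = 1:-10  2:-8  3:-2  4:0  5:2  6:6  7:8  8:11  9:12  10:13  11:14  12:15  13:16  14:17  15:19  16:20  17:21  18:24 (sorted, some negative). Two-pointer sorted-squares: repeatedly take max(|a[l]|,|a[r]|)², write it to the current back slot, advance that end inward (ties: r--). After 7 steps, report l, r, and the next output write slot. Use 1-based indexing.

l=1 r=18: |-10|<=|24| out[18]=576, r--
l=1 r=17: |-10|<=|21| out[17]=441, r--
l=1 r=16: |-10|<=|20| out[16]=400, r--
l=1 r=15: |-10|<=|19| out[15]=361, r--
l=1 r=14: |-10|<=|17| out[14]=289, r--
l=1 r=13: |-10|<=|16| out[13]=256, r--
l=1 r=12: |-10|<=|15| out[12]=225, r--

l=1, r=11, next write slot=11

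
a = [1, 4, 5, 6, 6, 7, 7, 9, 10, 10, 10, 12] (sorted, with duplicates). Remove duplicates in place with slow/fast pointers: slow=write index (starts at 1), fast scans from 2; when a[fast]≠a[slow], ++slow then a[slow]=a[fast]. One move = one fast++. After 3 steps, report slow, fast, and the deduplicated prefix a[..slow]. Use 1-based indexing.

(s=1,f=2) a[fast]=4≠a[slow]=1 write a[2]=4 → slow++,fast++
(s=2,f=3) a[fast]=5≠a[slow]=4 write a[3]=5 → slow++,fast++
(s=3,f=4) a[fast]=6≠a[slow]=5 write a[4]=6 → slow++,fast++

slow=4, fast=5, prefix=[1, 4, 5, 6]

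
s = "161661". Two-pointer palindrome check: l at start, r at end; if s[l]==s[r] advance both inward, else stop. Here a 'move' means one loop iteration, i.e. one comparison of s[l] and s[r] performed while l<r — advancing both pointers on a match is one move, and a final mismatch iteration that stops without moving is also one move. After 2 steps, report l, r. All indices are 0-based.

l=2, r=3

[0,5] '1'=='1' → l++,r--
[1,4] '6'=='6' → l++,r--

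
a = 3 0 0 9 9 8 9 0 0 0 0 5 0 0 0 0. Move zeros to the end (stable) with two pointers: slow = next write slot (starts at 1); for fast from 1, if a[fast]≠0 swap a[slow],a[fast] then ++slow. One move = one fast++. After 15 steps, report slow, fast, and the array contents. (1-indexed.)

slow=7, fast=16, a=[3, 9, 9, 8, 9, 5, 0, 0, 0, 0, 0, 0, 0, 0, 0, 0]

slow=1 fast=1: a[fast]=3≠0 swap→a[1]=3, slow++,fast++
slow=2 fast=2: a[fast]=0, fast++
slow=2 fast=3: a[fast]=0, fast++
slow=2 fast=4: a[fast]=9≠0 swap→a[2]=9, slow++,fast++
slow=3 fast=5: a[fast]=9≠0 swap→a[3]=9, slow++,fast++
slow=4 fast=6: a[fast]=8≠0 swap→a[4]=8, slow++,fast++
slow=5 fast=7: a[fast]=9≠0 swap→a[5]=9, slow++,fast++
slow=6 fast=8: a[fast]=0, fast++
slow=6 fast=9: a[fast]=0, fast++
slow=6 fast=10: a[fast]=0, fast++
slow=6 fast=11: a[fast]=0, fast++
slow=6 fast=12: a[fast]=5≠0 swap→a[6]=5, slow++,fast++
slow=7 fast=13: a[fast]=0, fast++
slow=7 fast=14: a[fast]=0, fast++
slow=7 fast=15: a[fast]=0, fast++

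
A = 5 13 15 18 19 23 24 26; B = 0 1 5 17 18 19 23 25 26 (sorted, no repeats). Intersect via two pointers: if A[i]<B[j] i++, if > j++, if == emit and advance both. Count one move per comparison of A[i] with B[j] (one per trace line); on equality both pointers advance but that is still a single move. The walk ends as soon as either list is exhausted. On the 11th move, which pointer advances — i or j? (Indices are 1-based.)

j

[i=1,j=1] 5>0 → j++
[i=1,j=2] 5>1 → j++
[i=1,j=3] 5==5 emit → i++,j++
[i=2,j=4] 13<17 → i++
[i=3,j=4] 15<17 → i++
[i=4,j=4] 18>17 → j++
[i=4,j=5] 18==18 emit → i++,j++
[i=5,j=6] 19==19 emit → i++,j++
[i=6,j=7] 23==23 emit → i++,j++
[i=7,j=8] 24<25 → i++
[i=8,j=8] 26>25 → j++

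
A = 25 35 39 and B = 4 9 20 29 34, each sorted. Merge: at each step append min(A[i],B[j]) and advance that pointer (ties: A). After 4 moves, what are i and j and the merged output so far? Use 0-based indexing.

i=1, j=3, merged so far=[4, 9, 20, 25]

i=0 j=0: A[i]=25>B[j]=4 take 4, j++
i=0 j=1: A[i]=25>B[j]=9 take 9, j++
i=0 j=2: A[i]=25>B[j]=20 take 20, j++
i=0 j=3: A[i]=25<=B[j]=29 take 25, i++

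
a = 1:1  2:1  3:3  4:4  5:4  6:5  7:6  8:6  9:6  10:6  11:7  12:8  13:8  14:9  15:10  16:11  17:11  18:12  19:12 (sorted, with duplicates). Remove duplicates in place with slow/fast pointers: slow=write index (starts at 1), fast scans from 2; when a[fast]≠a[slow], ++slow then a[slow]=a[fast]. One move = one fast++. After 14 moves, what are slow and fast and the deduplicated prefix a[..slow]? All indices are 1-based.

slow=9, fast=16, prefix=[1, 3, 4, 5, 6, 7, 8, 9, 10]

(s=1,f=2) a[fast]=1=a[slow] dup → fast++
(s=1,f=3) a[fast]=3≠a[slow]=1 write a[2]=3 → slow++,fast++
(s=2,f=4) a[fast]=4≠a[slow]=3 write a[3]=4 → slow++,fast++
(s=3,f=5) a[fast]=4=a[slow] dup → fast++
(s=3,f=6) a[fast]=5≠a[slow]=4 write a[4]=5 → slow++,fast++
(s=4,f=7) a[fast]=6≠a[slow]=5 write a[5]=6 → slow++,fast++
(s=5,f=8) a[fast]=6=a[slow] dup → fast++
(s=5,f=9) a[fast]=6=a[slow] dup → fast++
(s=5,f=10) a[fast]=6=a[slow] dup → fast++
(s=5,f=11) a[fast]=7≠a[slow]=6 write a[6]=7 → slow++,fast++
(s=6,f=12) a[fast]=8≠a[slow]=7 write a[7]=8 → slow++,fast++
(s=7,f=13) a[fast]=8=a[slow] dup → fast++
(s=7,f=14) a[fast]=9≠a[slow]=8 write a[8]=9 → slow++,fast++
(s=8,f=15) a[fast]=10≠a[slow]=9 write a[9]=10 → slow++,fast++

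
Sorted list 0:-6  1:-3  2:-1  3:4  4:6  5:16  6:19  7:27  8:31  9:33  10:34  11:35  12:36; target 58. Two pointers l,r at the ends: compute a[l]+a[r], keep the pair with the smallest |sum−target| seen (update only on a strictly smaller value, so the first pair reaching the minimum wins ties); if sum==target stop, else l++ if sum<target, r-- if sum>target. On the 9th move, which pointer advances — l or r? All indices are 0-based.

r

[0,12] -6+36=30 d=28 * → l++
[1,12] -3+36=33 d=25 * → l++
[2,12] -1+36=35 d=23 * → l++
[3,12] 4+36=40 d=18 * → l++
[4,12] 6+36=42 d=16 * → l++
[5,12] 16+36=52 d=6 * → l++
[6,12] 19+36=55 d=3 * → l++
[7,12] 27+36=63 d=5 → r--
[7,11] 27+35=62 d=4 → r--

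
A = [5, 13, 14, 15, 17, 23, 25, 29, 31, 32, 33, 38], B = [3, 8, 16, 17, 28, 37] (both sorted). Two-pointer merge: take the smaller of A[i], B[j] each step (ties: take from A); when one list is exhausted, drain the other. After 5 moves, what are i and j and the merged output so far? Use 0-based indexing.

[i=0,j=0] A[i]=5>B[j]=3 take 3 → j++
[i=0,j=1] A[i]=5<=B[j]=8 take 5 → i++
[i=1,j=1] A[i]=13>B[j]=8 take 8 → j++
[i=1,j=2] A[i]=13<=B[j]=16 take 13 → i++
[i=2,j=2] A[i]=14<=B[j]=16 take 14 → i++

i=3, j=2, merged so far=[3, 5, 8, 13, 14]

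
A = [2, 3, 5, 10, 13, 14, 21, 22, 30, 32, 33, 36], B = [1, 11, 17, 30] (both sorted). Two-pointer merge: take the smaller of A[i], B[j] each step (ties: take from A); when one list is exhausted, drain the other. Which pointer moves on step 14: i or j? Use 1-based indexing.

i

i=1 j=1: A[i]=2>B[j]=1 take 1, j++
i=1 j=2: A[i]=2<=B[j]=11 take 2, i++
i=2 j=2: A[i]=3<=B[j]=11 take 3, i++
i=3 j=2: A[i]=5<=B[j]=11 take 5, i++
i=4 j=2: A[i]=10<=B[j]=11 take 10, i++
i=5 j=2: A[i]=13>B[j]=11 take 11, j++
i=5 j=3: A[i]=13<=B[j]=17 take 13, i++
i=6 j=3: A[i]=14<=B[j]=17 take 14, i++
i=7 j=3: A[i]=21>B[j]=17 take 17, j++
i=7 j=4: A[i]=21<=B[j]=30 take 21, i++
i=8 j=4: A[i]=22<=B[j]=30 take 22, i++
i=9 j=4: A[i]=30<=B[j]=30 take 30, i++
i=10 j=4: A[i]=32>B[j]=30 take 30, j++
i=10 j=5: B done, take A[i]=32, i++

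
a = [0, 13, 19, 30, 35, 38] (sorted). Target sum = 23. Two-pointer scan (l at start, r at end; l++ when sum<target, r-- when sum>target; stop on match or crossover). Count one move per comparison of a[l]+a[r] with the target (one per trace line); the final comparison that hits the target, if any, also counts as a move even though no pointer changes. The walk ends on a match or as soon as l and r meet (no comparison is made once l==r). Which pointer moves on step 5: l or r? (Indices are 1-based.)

l=1 r=6: 0+38=38 >23, r--
l=1 r=5: 0+35=35 >23, r--
l=1 r=4: 0+30=30 >23, r--
l=1 r=3: 0+19=19 <23, l++
l=2 r=3: 13+19=32 >23, r--

r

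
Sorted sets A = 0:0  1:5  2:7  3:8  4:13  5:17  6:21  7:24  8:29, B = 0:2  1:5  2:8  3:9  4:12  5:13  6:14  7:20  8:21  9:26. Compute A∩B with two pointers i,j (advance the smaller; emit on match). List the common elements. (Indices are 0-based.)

[i=0,j=0] 0<2 → i++
[i=1,j=0] 5>2 → j++
[i=1,j=1] 5==5 emit → i++,j++
[i=2,j=2] 7<8 → i++
[i=3,j=2] 8==8 emit → i++,j++
[i=4,j=3] 13>9 → j++
[i=4,j=4] 13>12 → j++
[i=4,j=5] 13==13 emit → i++,j++
[i=5,j=6] 17>14 → j++
[i=5,j=7] 17<20 → i++
[i=6,j=7] 21>20 → j++
[i=6,j=8] 21==21 emit → i++,j++
[i=7,j=9] 24<26 → i++
[i=8,j=9] 29>26 → j++

intersection = [5, 8, 13, 21]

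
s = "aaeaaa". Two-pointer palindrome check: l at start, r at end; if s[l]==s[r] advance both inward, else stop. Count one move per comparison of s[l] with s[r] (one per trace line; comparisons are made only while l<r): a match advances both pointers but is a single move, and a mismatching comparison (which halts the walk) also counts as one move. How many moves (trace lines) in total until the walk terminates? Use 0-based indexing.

3 moves

l=0 r=5: 'a'=='a', l++,r--
l=1 r=4: 'a'=='a', l++,r--
l=2 r=3: 'e'!='a', stop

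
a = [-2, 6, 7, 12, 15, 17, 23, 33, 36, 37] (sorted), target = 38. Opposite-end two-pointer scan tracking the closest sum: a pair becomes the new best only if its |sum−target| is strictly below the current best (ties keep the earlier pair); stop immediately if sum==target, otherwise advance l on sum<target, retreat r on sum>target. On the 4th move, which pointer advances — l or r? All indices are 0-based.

l=0 r=9: -2+37=35 d=3 *, l++
l=1 r=9: 6+37=43 d=5, r--
l=1 r=8: 6+36=42 d=4, r--
l=1 r=7: 6+33=39 d=1 *, r--

r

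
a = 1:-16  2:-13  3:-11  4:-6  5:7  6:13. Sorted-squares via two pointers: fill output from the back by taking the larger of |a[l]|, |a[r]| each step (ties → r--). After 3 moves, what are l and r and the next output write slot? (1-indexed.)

l=1 r=6: |-16|>|13| out[6]=256, l++
l=2 r=6: |-13|<=|13| out[5]=169, r--
l=2 r=5: |-13|>|7| out[4]=169, l++

l=3, r=5, next write slot=3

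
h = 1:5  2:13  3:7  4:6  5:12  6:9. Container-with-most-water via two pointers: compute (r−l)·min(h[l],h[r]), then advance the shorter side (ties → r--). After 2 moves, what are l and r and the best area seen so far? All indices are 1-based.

l=2, r=5, best area=36

l=1 r=6: min(5,9)*5=25 best=25 *, l++
l=2 r=6: min(13,9)*4=36 best=36 *, r--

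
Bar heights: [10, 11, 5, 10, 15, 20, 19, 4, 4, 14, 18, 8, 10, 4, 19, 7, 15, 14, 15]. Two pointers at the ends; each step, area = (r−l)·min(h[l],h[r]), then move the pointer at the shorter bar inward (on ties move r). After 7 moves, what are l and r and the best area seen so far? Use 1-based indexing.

[1,19] min(10,15)*18=180 best=180 * → l++
[2,19] min(11,15)*17=187 best=187 * → l++
[3,19] min(5,15)*16=80 best=187 → l++
[4,19] min(10,15)*15=150 best=187 → l++
[5,19] min(15,15)*14=210 best=210 * → r--
[5,18] min(15,14)*13=182 best=210 → r--
[5,17] min(15,15)*12=180 best=210 → r--

l=5, r=16, best area=210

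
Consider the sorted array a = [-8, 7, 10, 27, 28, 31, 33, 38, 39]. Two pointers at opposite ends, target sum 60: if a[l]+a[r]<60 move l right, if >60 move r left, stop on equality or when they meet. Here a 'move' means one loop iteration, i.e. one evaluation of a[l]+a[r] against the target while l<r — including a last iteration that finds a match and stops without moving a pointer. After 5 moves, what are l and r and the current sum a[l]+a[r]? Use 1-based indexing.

l=1 r=9: -8+39=31 <60, l++
l=2 r=9: 7+39=46 <60, l++
l=3 r=9: 10+39=49 <60, l++
l=4 r=9: 27+39=66 >60, r--
l=4 r=8: 27+38=65 >60, r--

l=4, r=7, sum=60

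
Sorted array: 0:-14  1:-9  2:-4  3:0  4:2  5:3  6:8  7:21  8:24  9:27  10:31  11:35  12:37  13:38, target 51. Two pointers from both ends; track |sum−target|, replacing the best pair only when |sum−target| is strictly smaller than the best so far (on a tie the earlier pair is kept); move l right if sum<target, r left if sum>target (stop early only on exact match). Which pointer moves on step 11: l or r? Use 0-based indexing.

l=0 r=13: -14+38=24 d=27 *, l++
l=1 r=13: -9+38=29 d=22 *, l++
l=2 r=13: -4+38=34 d=17 *, l++
l=3 r=13: 0+38=38 d=13 *, l++
l=4 r=13: 2+38=40 d=11 *, l++
l=5 r=13: 3+38=41 d=10 *, l++
l=6 r=13: 8+38=46 d=5 *, l++
l=7 r=13: 21+38=59 d=8, r--
l=7 r=12: 21+37=58 d=7, r--
l=7 r=11: 21+35=56 d=5, r--
l=7 r=10: 21+31=52 d=1 *, r--

r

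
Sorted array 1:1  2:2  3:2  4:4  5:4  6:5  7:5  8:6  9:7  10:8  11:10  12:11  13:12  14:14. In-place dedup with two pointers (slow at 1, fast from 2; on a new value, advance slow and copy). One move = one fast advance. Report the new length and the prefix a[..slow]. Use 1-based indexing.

length 11; prefix = [1, 2, 4, 5, 6, 7, 8, 10, 11, 12, 14]

slow=1 fast=2: a[fast]=2≠a[slow]=1 write a[2]=2, slow++,fast++
slow=2 fast=3: a[fast]=2=a[slow] dup, fast++
slow=2 fast=4: a[fast]=4≠a[slow]=2 write a[3]=4, slow++,fast++
slow=3 fast=5: a[fast]=4=a[slow] dup, fast++
slow=3 fast=6: a[fast]=5≠a[slow]=4 write a[4]=5, slow++,fast++
slow=4 fast=7: a[fast]=5=a[slow] dup, fast++
slow=4 fast=8: a[fast]=6≠a[slow]=5 write a[5]=6, slow++,fast++
slow=5 fast=9: a[fast]=7≠a[slow]=6 write a[6]=7, slow++,fast++
slow=6 fast=10: a[fast]=8≠a[slow]=7 write a[7]=8, slow++,fast++
slow=7 fast=11: a[fast]=10≠a[slow]=8 write a[8]=10, slow++,fast++
slow=8 fast=12: a[fast]=11≠a[slow]=10 write a[9]=11, slow++,fast++
slow=9 fast=13: a[fast]=12≠a[slow]=11 write a[10]=12, slow++,fast++
slow=10 fast=14: a[fast]=14≠a[slow]=12 write a[11]=14, slow++,fast++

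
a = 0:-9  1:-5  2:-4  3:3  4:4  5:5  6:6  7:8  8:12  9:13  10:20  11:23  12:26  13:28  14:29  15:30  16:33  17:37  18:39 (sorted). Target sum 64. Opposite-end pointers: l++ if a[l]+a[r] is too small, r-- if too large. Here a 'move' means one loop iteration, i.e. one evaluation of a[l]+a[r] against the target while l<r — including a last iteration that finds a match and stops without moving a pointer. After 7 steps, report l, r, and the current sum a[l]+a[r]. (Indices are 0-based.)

[0,18] -9+39=30 <64 → l++
[1,18] -5+39=34 <64 → l++
[2,18] -4+39=35 <64 → l++
[3,18] 3+39=42 <64 → l++
[4,18] 4+39=43 <64 → l++
[5,18] 5+39=44 <64 → l++
[6,18] 6+39=45 <64 → l++

l=7, r=18, sum=47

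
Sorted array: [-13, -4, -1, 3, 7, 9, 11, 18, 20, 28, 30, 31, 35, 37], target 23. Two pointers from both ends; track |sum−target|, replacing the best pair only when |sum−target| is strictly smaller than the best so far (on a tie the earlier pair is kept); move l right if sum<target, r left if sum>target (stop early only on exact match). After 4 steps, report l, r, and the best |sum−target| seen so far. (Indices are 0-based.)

l=0 r=13: -13+37=24 d=1 *, r--
l=0 r=12: -13+35=22 d=1, l++
l=1 r=12: -4+35=31 d=8, r--
l=1 r=11: -4+31=27 d=4, r--

l=1, r=10, best |Δ|=1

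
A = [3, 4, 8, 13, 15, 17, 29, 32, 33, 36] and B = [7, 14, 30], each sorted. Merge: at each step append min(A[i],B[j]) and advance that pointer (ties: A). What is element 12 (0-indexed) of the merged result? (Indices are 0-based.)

i=0 j=0: A[i]=3<=B[j]=7 take 3, i++
i=1 j=0: A[i]=4<=B[j]=7 take 4, i++
i=2 j=0: A[i]=8>B[j]=7 take 7, j++
i=2 j=1: A[i]=8<=B[j]=14 take 8, i++
i=3 j=1: A[i]=13<=B[j]=14 take 13, i++
i=4 j=1: A[i]=15>B[j]=14 take 14, j++
i=4 j=2: A[i]=15<=B[j]=30 take 15, i++
i=5 j=2: A[i]=17<=B[j]=30 take 17, i++
i=6 j=2: A[i]=29<=B[j]=30 take 29, i++
i=7 j=2: A[i]=32>B[j]=30 take 30, j++
i=7 j=3: B done, take A[i]=32, i++
i=8 j=3: B done, take A[i]=33, i++
i=9 j=3: B done, take A[i]=36, i++

merged[12] = 36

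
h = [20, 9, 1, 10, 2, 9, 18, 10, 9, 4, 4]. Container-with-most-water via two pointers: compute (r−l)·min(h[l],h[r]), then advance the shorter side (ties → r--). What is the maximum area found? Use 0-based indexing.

max area = 108

[0,10] min(20,4)*10=40 best=40 * → r--
[0,9] min(20,4)*9=36 best=40 → r--
[0,8] min(20,9)*8=72 best=72 * → r--
[0,7] min(20,10)*7=70 best=72 → r--
[0,6] min(20,18)*6=108 best=108 * → r--
[0,5] min(20,9)*5=45 best=108 → r--
[0,4] min(20,2)*4=8 best=108 → r--
[0,3] min(20,10)*3=30 best=108 → r--
[0,2] min(20,1)*2=2 best=108 → r--
[0,1] min(20,9)*1=9 best=108 → r--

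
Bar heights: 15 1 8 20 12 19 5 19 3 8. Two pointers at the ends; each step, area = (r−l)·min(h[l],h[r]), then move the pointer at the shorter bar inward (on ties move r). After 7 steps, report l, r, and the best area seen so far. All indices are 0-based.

l=0 r=9: min(15,8)*9=72 best=72 *, r--
l=0 r=8: min(15,3)*8=24 best=72, r--
l=0 r=7: min(15,19)*7=105 best=105 *, l++
l=1 r=7: min(1,19)*6=6 best=105, l++
l=2 r=7: min(8,19)*5=40 best=105, l++
l=3 r=7: min(20,19)*4=76 best=105, r--
l=3 r=6: min(20,5)*3=15 best=105, r--

l=3, r=5, best area=105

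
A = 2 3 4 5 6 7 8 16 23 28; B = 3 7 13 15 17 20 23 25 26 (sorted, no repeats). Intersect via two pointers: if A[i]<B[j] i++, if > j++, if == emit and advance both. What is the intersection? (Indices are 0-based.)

[i=0,j=0] 2<3 → i++
[i=1,j=0] 3==3 emit → i++,j++
[i=2,j=1] 4<7 → i++
[i=3,j=1] 5<7 → i++
[i=4,j=1] 6<7 → i++
[i=5,j=1] 7==7 emit → i++,j++
[i=6,j=2] 8<13 → i++
[i=7,j=2] 16>13 → j++
[i=7,j=3] 16>15 → j++
[i=7,j=4] 16<17 → i++
[i=8,j=4] 23>17 → j++
[i=8,j=5] 23>20 → j++
[i=8,j=6] 23==23 emit → i++,j++
[i=9,j=7] 28>25 → j++
[i=9,j=8] 28>26 → j++

intersection = [3, 7, 23]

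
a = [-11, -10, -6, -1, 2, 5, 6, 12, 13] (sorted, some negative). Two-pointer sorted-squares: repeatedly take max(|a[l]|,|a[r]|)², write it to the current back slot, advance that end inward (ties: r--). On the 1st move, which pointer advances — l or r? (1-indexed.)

[1,9] |-11|<=|13| out[9]=169 → r--

r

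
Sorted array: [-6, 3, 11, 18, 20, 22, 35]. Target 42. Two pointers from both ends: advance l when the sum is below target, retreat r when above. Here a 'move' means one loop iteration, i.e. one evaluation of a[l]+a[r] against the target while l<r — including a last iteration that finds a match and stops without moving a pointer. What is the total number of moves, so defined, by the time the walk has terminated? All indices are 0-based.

6 moves

l=0 r=6: -6+35=29 <42, l++
l=1 r=6: 3+35=38 <42, l++
l=2 r=6: 11+35=46 >42, r--
l=2 r=5: 11+22=33 <42, l++
l=3 r=5: 18+22=40 <42, l++
l=4 r=5: 20+22=42, found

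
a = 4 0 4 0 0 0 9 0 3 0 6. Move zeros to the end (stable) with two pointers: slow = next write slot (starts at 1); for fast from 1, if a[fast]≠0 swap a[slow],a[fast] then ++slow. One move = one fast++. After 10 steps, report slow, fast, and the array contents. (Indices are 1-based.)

slow=5, fast=11, a=[4, 4, 9, 3, 0, 0, 0, 0, 0, 0, 6]

(s=1,f=1) a[fast]=4≠0 swap→a[1]=4 → slow++,fast++
(s=2,f=2) a[fast]=0 → fast++
(s=2,f=3) a[fast]=4≠0 swap→a[2]=4 → slow++,fast++
(s=3,f=4) a[fast]=0 → fast++
(s=3,f=5) a[fast]=0 → fast++
(s=3,f=6) a[fast]=0 → fast++
(s=3,f=7) a[fast]=9≠0 swap→a[3]=9 → slow++,fast++
(s=4,f=8) a[fast]=0 → fast++
(s=4,f=9) a[fast]=3≠0 swap→a[4]=3 → slow++,fast++
(s=5,f=10) a[fast]=0 → fast++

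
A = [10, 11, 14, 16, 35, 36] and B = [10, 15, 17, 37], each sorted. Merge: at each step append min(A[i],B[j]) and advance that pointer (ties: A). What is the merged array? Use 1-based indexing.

[i=1,j=1] A[i]=10<=B[j]=10 take 10 → i++
[i=2,j=1] A[i]=11>B[j]=10 take 10 → j++
[i=2,j=2] A[i]=11<=B[j]=15 take 11 → i++
[i=3,j=2] A[i]=14<=B[j]=15 take 14 → i++
[i=4,j=2] A[i]=16>B[j]=15 take 15 → j++
[i=4,j=3] A[i]=16<=B[j]=17 take 16 → i++
[i=5,j=3] A[i]=35>B[j]=17 take 17 → j++
[i=5,j=4] A[i]=35<=B[j]=37 take 35 → i++
[i=6,j=4] A[i]=36<=B[j]=37 take 36 → i++
[i=7,j=4] A done, take B[j]=37 → j++

[10, 10, 11, 14, 15, 16, 17, 35, 36, 37]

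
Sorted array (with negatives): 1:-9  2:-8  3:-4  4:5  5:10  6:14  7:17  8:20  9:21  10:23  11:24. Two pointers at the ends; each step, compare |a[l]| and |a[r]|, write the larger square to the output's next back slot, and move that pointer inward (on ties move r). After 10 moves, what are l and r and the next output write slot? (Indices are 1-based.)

[1,11] |-9|<=|24| out[11]=576 → r--
[1,10] |-9|<=|23| out[10]=529 → r--
[1,9] |-9|<=|21| out[9]=441 → r--
[1,8] |-9|<=|20| out[8]=400 → r--
[1,7] |-9|<=|17| out[7]=289 → r--
[1,6] |-9|<=|14| out[6]=196 → r--
[1,5] |-9|<=|10| out[5]=100 → r--
[1,4] |-9|>|5| out[4]=81 → l++
[2,4] |-8|>|5| out[3]=64 → l++
[3,4] |-4|<=|5| out[2]=25 → r--

l=3, r=3, next write slot=1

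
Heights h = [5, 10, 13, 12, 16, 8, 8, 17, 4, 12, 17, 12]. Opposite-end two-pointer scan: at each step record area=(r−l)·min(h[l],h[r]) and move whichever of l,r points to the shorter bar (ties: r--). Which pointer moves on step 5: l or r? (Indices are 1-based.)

l

l=1 r=12: min(5,12)*11=55 best=55 *, l++
l=2 r=12: min(10,12)*10=100 best=100 *, l++
l=3 r=12: min(13,12)*9=108 best=108 *, r--
l=3 r=11: min(13,17)*8=104 best=108, l++
l=4 r=11: min(12,17)*7=84 best=108, l++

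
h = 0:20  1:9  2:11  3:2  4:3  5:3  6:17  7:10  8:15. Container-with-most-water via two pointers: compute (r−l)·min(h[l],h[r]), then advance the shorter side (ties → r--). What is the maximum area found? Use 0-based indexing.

l=0 r=8: min(20,15)*8=120 best=120 *, r--
l=0 r=7: min(20,10)*7=70 best=120, r--
l=0 r=6: min(20,17)*6=102 best=120, r--
l=0 r=5: min(20,3)*5=15 best=120, r--
l=0 r=4: min(20,3)*4=12 best=120, r--
l=0 r=3: min(20,2)*3=6 best=120, r--
l=0 r=2: min(20,11)*2=22 best=120, r--
l=0 r=1: min(20,9)*1=9 best=120, r--

max area = 120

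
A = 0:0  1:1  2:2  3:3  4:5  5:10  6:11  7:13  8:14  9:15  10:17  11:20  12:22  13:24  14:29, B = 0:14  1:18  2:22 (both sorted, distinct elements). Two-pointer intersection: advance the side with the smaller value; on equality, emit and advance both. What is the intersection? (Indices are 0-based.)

i=0 j=0: 0<14, i++
i=1 j=0: 1<14, i++
i=2 j=0: 2<14, i++
i=3 j=0: 3<14, i++
i=4 j=0: 5<14, i++
i=5 j=0: 10<14, i++
i=6 j=0: 11<14, i++
i=7 j=0: 13<14, i++
i=8 j=0: 14==14 emit, i++,j++
i=9 j=1: 15<18, i++
i=10 j=1: 17<18, i++
i=11 j=1: 20>18, j++
i=11 j=2: 20<22, i++
i=12 j=2: 22==22 emit, i++,j++

intersection = [14, 22]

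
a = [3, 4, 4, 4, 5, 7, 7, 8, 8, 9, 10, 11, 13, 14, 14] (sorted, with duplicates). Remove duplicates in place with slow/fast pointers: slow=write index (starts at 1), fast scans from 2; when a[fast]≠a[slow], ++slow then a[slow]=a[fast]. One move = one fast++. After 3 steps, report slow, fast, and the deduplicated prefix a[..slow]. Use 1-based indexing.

slow=2, fast=5, prefix=[3, 4]

slow=1 fast=2: a[fast]=4≠a[slow]=3 write a[2]=4, slow++,fast++
slow=2 fast=3: a[fast]=4=a[slow] dup, fast++
slow=2 fast=4: a[fast]=4=a[slow] dup, fast++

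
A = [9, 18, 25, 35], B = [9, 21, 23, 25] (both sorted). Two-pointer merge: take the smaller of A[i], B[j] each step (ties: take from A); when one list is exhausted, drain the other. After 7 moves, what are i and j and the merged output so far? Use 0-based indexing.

[i=0,j=0] A[i]=9<=B[j]=9 take 9 → i++
[i=1,j=0] A[i]=18>B[j]=9 take 9 → j++
[i=1,j=1] A[i]=18<=B[j]=21 take 18 → i++
[i=2,j=1] A[i]=25>B[j]=21 take 21 → j++
[i=2,j=2] A[i]=25>B[j]=23 take 23 → j++
[i=2,j=3] A[i]=25<=B[j]=25 take 25 → i++
[i=3,j=3] A[i]=35>B[j]=25 take 25 → j++

i=3, j=4, merged so far=[9, 9, 18, 21, 23, 25, 25]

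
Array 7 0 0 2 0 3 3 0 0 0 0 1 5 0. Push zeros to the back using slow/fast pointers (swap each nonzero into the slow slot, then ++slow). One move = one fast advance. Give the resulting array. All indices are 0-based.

slow=0 fast=0: a[fast]=7≠0 swap→a[0]=7, slow++,fast++
slow=1 fast=1: a[fast]=0, fast++
slow=1 fast=2: a[fast]=0, fast++
slow=1 fast=3: a[fast]=2≠0 swap→a[1]=2, slow++,fast++
slow=2 fast=4: a[fast]=0, fast++
slow=2 fast=5: a[fast]=3≠0 swap→a[2]=3, slow++,fast++
slow=3 fast=6: a[fast]=3≠0 swap→a[3]=3, slow++,fast++
slow=4 fast=7: a[fast]=0, fast++
slow=4 fast=8: a[fast]=0, fast++
slow=4 fast=9: a[fast]=0, fast++
slow=4 fast=10: a[fast]=0, fast++
slow=4 fast=11: a[fast]=1≠0 swap→a[4]=1, slow++,fast++
slow=5 fast=12: a[fast]=5≠0 swap→a[5]=5, slow++,fast++
slow=6 fast=13: a[fast]=0, fast++

[7, 2, 3, 3, 1, 5, 0, 0, 0, 0, 0, 0, 0, 0]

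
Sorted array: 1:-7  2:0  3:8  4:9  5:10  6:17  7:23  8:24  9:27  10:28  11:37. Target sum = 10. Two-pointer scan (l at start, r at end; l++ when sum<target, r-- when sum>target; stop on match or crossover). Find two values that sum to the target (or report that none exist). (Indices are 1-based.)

(-7, 17)

l=1 r=11: -7+37=30 >10, r--
l=1 r=10: -7+28=21 >10, r--
l=1 r=9: -7+27=20 >10, r--
l=1 r=8: -7+24=17 >10, r--
l=1 r=7: -7+23=16 >10, r--
l=1 r=6: -7+17=10, found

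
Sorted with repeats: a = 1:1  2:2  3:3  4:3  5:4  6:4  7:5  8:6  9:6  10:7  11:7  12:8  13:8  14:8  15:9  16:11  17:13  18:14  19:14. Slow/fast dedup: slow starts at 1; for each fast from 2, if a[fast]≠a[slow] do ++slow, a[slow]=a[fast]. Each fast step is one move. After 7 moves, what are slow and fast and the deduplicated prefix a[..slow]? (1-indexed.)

slow=6, fast=9, prefix=[1, 2, 3, 4, 5, 6]

(s=1,f=2) a[fast]=2≠a[slow]=1 write a[2]=2 → slow++,fast++
(s=2,f=3) a[fast]=3≠a[slow]=2 write a[3]=3 → slow++,fast++
(s=3,f=4) a[fast]=3=a[slow] dup → fast++
(s=3,f=5) a[fast]=4≠a[slow]=3 write a[4]=4 → slow++,fast++
(s=4,f=6) a[fast]=4=a[slow] dup → fast++
(s=4,f=7) a[fast]=5≠a[slow]=4 write a[5]=5 → slow++,fast++
(s=5,f=8) a[fast]=6≠a[slow]=5 write a[6]=6 → slow++,fast++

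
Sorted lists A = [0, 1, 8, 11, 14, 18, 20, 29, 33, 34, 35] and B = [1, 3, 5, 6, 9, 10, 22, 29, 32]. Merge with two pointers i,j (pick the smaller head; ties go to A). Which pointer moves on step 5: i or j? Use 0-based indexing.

j

i=0 j=0: A[i]=0<=B[j]=1 take 0, i++
i=1 j=0: A[i]=1<=B[j]=1 take 1, i++
i=2 j=0: A[i]=8>B[j]=1 take 1, j++
i=2 j=1: A[i]=8>B[j]=3 take 3, j++
i=2 j=2: A[i]=8>B[j]=5 take 5, j++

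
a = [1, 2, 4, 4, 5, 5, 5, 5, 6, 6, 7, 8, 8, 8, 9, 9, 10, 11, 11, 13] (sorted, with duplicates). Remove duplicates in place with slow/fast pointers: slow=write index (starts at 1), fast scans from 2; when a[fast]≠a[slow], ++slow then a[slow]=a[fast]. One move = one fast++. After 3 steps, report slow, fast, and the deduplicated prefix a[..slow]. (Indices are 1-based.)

(s=1,f=2) a[fast]=2≠a[slow]=1 write a[2]=2 → slow++,fast++
(s=2,f=3) a[fast]=4≠a[slow]=2 write a[3]=4 → slow++,fast++
(s=3,f=4) a[fast]=4=a[slow] dup → fast++

slow=3, fast=5, prefix=[1, 2, 4]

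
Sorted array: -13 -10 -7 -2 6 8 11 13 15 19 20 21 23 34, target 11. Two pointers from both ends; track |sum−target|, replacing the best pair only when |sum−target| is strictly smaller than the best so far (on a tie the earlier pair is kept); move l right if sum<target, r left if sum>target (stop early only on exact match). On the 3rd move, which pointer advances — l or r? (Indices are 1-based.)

r

[1,14] -13+34=21 d=10 * → r--
[1,13] -13+23=10 d=1 * → l++
[2,13] -10+23=13 d=2 → r--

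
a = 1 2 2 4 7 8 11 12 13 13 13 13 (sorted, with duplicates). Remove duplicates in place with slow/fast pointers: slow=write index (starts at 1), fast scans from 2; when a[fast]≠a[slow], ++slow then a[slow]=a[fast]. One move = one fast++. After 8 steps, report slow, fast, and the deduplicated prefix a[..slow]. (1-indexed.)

slow=1 fast=2: a[fast]=2≠a[slow]=1 write a[2]=2, slow++,fast++
slow=2 fast=3: a[fast]=2=a[slow] dup, fast++
slow=2 fast=4: a[fast]=4≠a[slow]=2 write a[3]=4, slow++,fast++
slow=3 fast=5: a[fast]=7≠a[slow]=4 write a[4]=7, slow++,fast++
slow=4 fast=6: a[fast]=8≠a[slow]=7 write a[5]=8, slow++,fast++
slow=5 fast=7: a[fast]=11≠a[slow]=8 write a[6]=11, slow++,fast++
slow=6 fast=8: a[fast]=12≠a[slow]=11 write a[7]=12, slow++,fast++
slow=7 fast=9: a[fast]=13≠a[slow]=12 write a[8]=13, slow++,fast++

slow=8, fast=10, prefix=[1, 2, 4, 7, 8, 11, 12, 13]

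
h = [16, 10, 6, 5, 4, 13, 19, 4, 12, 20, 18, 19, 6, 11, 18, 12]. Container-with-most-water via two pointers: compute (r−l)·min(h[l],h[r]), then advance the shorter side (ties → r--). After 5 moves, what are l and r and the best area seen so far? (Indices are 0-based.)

[0,15] min(16,12)*15=180 best=180 * → r--
[0,14] min(16,18)*14=224 best=224 * → l++
[1,14] min(10,18)*13=130 best=224 → l++
[2,14] min(6,18)*12=72 best=224 → l++
[3,14] min(5,18)*11=55 best=224 → l++

l=4, r=14, best area=224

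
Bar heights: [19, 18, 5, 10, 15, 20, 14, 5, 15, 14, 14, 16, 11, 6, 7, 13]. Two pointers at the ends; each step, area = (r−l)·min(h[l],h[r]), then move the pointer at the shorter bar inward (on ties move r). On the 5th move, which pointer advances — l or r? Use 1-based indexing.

l=1 r=16: min(19,13)*15=195 best=195 *, r--
l=1 r=15: min(19,7)*14=98 best=195, r--
l=1 r=14: min(19,6)*13=78 best=195, r--
l=1 r=13: min(19,11)*12=132 best=195, r--
l=1 r=12: min(19,16)*11=176 best=195, r--

r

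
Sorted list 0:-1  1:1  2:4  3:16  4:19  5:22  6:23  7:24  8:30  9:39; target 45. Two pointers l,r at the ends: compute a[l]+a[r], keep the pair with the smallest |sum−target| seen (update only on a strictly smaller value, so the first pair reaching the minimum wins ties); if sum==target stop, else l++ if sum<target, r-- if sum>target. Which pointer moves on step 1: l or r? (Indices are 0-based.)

l=0 r=9: -1+39=38 d=7 *, l++

l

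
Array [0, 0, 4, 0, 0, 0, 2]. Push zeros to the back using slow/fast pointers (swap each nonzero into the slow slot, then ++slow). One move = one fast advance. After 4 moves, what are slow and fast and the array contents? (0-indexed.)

(s=0,f=0) a[fast]=0 → fast++
(s=0,f=1) a[fast]=0 → fast++
(s=0,f=2) a[fast]=4≠0 swap→a[0]=4 → slow++,fast++
(s=1,f=3) a[fast]=0 → fast++

slow=1, fast=4, a=[4, 0, 0, 0, 0, 0, 2]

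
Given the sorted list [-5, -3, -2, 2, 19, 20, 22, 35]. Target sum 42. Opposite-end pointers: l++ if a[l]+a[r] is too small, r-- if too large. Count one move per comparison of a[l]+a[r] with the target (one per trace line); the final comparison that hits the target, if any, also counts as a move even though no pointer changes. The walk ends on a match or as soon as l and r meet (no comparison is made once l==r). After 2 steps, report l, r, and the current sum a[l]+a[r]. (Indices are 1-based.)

l=1 r=8: -5+35=30 <42, l++
l=2 r=8: -3+35=32 <42, l++

l=3, r=8, sum=33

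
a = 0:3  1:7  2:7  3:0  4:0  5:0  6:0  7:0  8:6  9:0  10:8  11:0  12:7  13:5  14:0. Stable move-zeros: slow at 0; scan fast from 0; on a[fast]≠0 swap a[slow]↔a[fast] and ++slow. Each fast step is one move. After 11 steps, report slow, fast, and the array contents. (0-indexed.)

slow=5, fast=11, a=[3, 7, 7, 6, 8, 0, 0, 0, 0, 0, 0, 0, 7, 5, 0]

(s=0,f=0) a[fast]=3≠0 swap→a[0]=3 → slow++,fast++
(s=1,f=1) a[fast]=7≠0 swap→a[1]=7 → slow++,fast++
(s=2,f=2) a[fast]=7≠0 swap→a[2]=7 → slow++,fast++
(s=3,f=3) a[fast]=0 → fast++
(s=3,f=4) a[fast]=0 → fast++
(s=3,f=5) a[fast]=0 → fast++
(s=3,f=6) a[fast]=0 → fast++
(s=3,f=7) a[fast]=0 → fast++
(s=3,f=8) a[fast]=6≠0 swap→a[3]=6 → slow++,fast++
(s=4,f=9) a[fast]=0 → fast++
(s=4,f=10) a[fast]=8≠0 swap→a[4]=8 → slow++,fast++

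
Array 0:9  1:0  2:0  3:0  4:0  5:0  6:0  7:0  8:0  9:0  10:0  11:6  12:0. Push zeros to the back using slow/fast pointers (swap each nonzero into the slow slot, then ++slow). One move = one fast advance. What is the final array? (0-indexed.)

slow=0 fast=0: a[fast]=9≠0 swap→a[0]=9, slow++,fast++
slow=1 fast=1: a[fast]=0, fast++
slow=1 fast=2: a[fast]=0, fast++
slow=1 fast=3: a[fast]=0, fast++
slow=1 fast=4: a[fast]=0, fast++
slow=1 fast=5: a[fast]=0, fast++
slow=1 fast=6: a[fast]=0, fast++
slow=1 fast=7: a[fast]=0, fast++
slow=1 fast=8: a[fast]=0, fast++
slow=1 fast=9: a[fast]=0, fast++
slow=1 fast=10: a[fast]=0, fast++
slow=1 fast=11: a[fast]=6≠0 swap→a[1]=6, slow++,fast++
slow=2 fast=12: a[fast]=0, fast++

[9, 6, 0, 0, 0, 0, 0, 0, 0, 0, 0, 0, 0]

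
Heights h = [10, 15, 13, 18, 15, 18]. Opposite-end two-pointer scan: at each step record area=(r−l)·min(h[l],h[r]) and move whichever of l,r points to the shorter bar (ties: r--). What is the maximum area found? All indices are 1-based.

[1,6] min(10,18)*5=50 best=50 * → l++
[2,6] min(15,18)*4=60 best=60 * → l++
[3,6] min(13,18)*3=39 best=60 → l++
[4,6] min(18,18)*2=36 best=60 → r--
[4,5] min(18,15)*1=15 best=60 → r--

max area = 60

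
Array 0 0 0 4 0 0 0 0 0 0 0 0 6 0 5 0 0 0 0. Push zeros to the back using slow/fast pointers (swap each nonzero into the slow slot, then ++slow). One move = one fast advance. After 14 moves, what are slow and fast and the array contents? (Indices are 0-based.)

(s=0,f=0) a[fast]=0 → fast++
(s=0,f=1) a[fast]=0 → fast++
(s=0,f=2) a[fast]=0 → fast++
(s=0,f=3) a[fast]=4≠0 swap→a[0]=4 → slow++,fast++
(s=1,f=4) a[fast]=0 → fast++
(s=1,f=5) a[fast]=0 → fast++
(s=1,f=6) a[fast]=0 → fast++
(s=1,f=7) a[fast]=0 → fast++
(s=1,f=8) a[fast]=0 → fast++
(s=1,f=9) a[fast]=0 → fast++
(s=1,f=10) a[fast]=0 → fast++
(s=1,f=11) a[fast]=0 → fast++
(s=1,f=12) a[fast]=6≠0 swap→a[1]=6 → slow++,fast++
(s=2,f=13) a[fast]=0 → fast++

slow=2, fast=14, a=[4, 6, 0, 0, 0, 0, 0, 0, 0, 0, 0, 0, 0, 0, 5, 0, 0, 0, 0]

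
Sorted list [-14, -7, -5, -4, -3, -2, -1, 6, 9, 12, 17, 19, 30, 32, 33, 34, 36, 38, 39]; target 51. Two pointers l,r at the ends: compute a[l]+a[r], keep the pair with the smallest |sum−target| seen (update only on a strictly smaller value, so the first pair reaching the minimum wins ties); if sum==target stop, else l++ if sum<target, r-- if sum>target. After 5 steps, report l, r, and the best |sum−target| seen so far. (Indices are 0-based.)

[0,18] -14+39=25 d=26 * → l++
[1,18] -7+39=32 d=19 * → l++
[2,18] -5+39=34 d=17 * → l++
[3,18] -4+39=35 d=16 * → l++
[4,18] -3+39=36 d=15 * → l++

l=5, r=18, best |Δ|=15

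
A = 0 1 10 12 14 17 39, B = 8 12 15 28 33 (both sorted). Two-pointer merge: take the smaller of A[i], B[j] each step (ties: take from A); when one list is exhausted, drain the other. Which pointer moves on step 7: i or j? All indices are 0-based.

i=0 j=0: A[i]=0<=B[j]=8 take 0, i++
i=1 j=0: A[i]=1<=B[j]=8 take 1, i++
i=2 j=0: A[i]=10>B[j]=8 take 8, j++
i=2 j=1: A[i]=10<=B[j]=12 take 10, i++
i=3 j=1: A[i]=12<=B[j]=12 take 12, i++
i=4 j=1: A[i]=14>B[j]=12 take 12, j++
i=4 j=2: A[i]=14<=B[j]=15 take 14, i++

i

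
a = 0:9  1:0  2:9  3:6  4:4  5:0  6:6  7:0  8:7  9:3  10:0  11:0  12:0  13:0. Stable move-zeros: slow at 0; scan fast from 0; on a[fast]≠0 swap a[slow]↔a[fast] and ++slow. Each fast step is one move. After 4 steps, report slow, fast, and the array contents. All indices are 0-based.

slow=0 fast=0: a[fast]=9≠0 swap→a[0]=9, slow++,fast++
slow=1 fast=1: a[fast]=0, fast++
slow=1 fast=2: a[fast]=9≠0 swap→a[1]=9, slow++,fast++
slow=2 fast=3: a[fast]=6≠0 swap→a[2]=6, slow++,fast++

slow=3, fast=4, a=[9, 9, 6, 0, 4, 0, 6, 0, 7, 3, 0, 0, 0, 0]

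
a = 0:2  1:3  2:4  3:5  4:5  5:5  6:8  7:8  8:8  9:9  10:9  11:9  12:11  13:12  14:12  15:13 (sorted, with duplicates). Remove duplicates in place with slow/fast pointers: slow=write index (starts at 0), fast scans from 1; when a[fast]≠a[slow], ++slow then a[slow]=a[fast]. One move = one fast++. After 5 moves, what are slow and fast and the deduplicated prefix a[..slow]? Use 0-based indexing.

(s=0,f=1) a[fast]=3≠a[slow]=2 write a[1]=3 → slow++,fast++
(s=1,f=2) a[fast]=4≠a[slow]=3 write a[2]=4 → slow++,fast++
(s=2,f=3) a[fast]=5≠a[slow]=4 write a[3]=5 → slow++,fast++
(s=3,f=4) a[fast]=5=a[slow] dup → fast++
(s=3,f=5) a[fast]=5=a[slow] dup → fast++

slow=3, fast=6, prefix=[2, 3, 4, 5]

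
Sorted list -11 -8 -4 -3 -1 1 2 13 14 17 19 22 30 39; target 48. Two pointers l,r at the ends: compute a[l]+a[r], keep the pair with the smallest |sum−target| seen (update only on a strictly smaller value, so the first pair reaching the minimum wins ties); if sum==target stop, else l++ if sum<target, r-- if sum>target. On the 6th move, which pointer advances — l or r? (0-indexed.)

[0,13] -11+39=28 d=20 * → l++
[1,13] -8+39=31 d=17 * → l++
[2,13] -4+39=35 d=13 * → l++
[3,13] -3+39=36 d=12 * → l++
[4,13] -1+39=38 d=10 * → l++
[5,13] 1+39=40 d=8 * → l++

l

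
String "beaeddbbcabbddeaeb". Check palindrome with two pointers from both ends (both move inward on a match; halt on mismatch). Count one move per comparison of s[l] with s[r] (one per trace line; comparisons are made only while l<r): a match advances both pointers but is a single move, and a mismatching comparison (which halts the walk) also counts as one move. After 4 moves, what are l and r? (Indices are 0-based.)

l=0 r=17: 'b'=='b', l++,r--
l=1 r=16: 'e'=='e', l++,r--
l=2 r=15: 'a'=='a', l++,r--
l=3 r=14: 'e'=='e', l++,r--

l=4, r=13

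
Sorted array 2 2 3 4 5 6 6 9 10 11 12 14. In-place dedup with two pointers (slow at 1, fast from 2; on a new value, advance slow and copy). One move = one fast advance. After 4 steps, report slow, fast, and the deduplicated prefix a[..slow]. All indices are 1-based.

slow=4, fast=6, prefix=[2, 3, 4, 5]

slow=1 fast=2: a[fast]=2=a[slow] dup, fast++
slow=1 fast=3: a[fast]=3≠a[slow]=2 write a[2]=3, slow++,fast++
slow=2 fast=4: a[fast]=4≠a[slow]=3 write a[3]=4, slow++,fast++
slow=3 fast=5: a[fast]=5≠a[slow]=4 write a[4]=5, slow++,fast++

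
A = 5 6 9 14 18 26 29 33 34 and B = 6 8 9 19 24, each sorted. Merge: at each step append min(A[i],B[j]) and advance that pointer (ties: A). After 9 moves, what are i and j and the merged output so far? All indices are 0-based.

i=0 j=0: A[i]=5<=B[j]=6 take 5, i++
i=1 j=0: A[i]=6<=B[j]=6 take 6, i++
i=2 j=0: A[i]=9>B[j]=6 take 6, j++
i=2 j=1: A[i]=9>B[j]=8 take 8, j++
i=2 j=2: A[i]=9<=B[j]=9 take 9, i++
i=3 j=2: A[i]=14>B[j]=9 take 9, j++
i=3 j=3: A[i]=14<=B[j]=19 take 14, i++
i=4 j=3: A[i]=18<=B[j]=19 take 18, i++
i=5 j=3: A[i]=26>B[j]=19 take 19, j++

i=5, j=4, merged so far=[5, 6, 6, 8, 9, 9, 14, 18, 19]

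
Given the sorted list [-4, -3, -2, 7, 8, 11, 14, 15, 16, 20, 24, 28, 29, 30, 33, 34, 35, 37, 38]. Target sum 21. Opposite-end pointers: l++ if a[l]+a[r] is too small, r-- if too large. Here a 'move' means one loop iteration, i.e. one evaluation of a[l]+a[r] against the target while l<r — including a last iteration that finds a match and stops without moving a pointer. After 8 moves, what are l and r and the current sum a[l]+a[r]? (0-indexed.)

[0,18] -4+38=34 >21 → r--
[0,17] -4+37=33 >21 → r--
[0,16] -4+35=31 >21 → r--
[0,15] -4+34=30 >21 → r--
[0,14] -4+33=29 >21 → r--
[0,13] -4+30=26 >21 → r--
[0,12] -4+29=25 >21 → r--
[0,11] -4+28=24 >21 → r--

l=0, r=10, sum=20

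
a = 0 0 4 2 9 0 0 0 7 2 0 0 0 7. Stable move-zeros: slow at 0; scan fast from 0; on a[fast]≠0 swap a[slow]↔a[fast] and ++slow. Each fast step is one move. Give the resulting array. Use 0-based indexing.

slow=0 fast=0: a[fast]=0, fast++
slow=0 fast=1: a[fast]=0, fast++
slow=0 fast=2: a[fast]=4≠0 swap→a[0]=4, slow++,fast++
slow=1 fast=3: a[fast]=2≠0 swap→a[1]=2, slow++,fast++
slow=2 fast=4: a[fast]=9≠0 swap→a[2]=9, slow++,fast++
slow=3 fast=5: a[fast]=0, fast++
slow=3 fast=6: a[fast]=0, fast++
slow=3 fast=7: a[fast]=0, fast++
slow=3 fast=8: a[fast]=7≠0 swap→a[3]=7, slow++,fast++
slow=4 fast=9: a[fast]=2≠0 swap→a[4]=2, slow++,fast++
slow=5 fast=10: a[fast]=0, fast++
slow=5 fast=11: a[fast]=0, fast++
slow=5 fast=12: a[fast]=0, fast++
slow=5 fast=13: a[fast]=7≠0 swap→a[5]=7, slow++,fast++

[4, 2, 9, 7, 2, 7, 0, 0, 0, 0, 0, 0, 0, 0]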